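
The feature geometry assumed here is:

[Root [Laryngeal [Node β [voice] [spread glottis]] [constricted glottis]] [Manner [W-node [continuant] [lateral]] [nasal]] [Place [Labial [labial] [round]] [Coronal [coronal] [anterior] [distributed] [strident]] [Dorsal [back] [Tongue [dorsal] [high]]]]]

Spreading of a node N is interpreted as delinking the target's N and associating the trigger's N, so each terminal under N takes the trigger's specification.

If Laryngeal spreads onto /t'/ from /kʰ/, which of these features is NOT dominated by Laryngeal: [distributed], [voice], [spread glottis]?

[distributed]

The terminals dominated by Laryngeal are [voice], [spread glottis], [constricted glottis].
Of the listed options, [spread glottis], [voice] are among these and would be overwritten by spreading Laryngeal.
[distributed] is not within the Laryngeal subtree (it hangs from Coronal), so /t'/'s [distributed] value survives.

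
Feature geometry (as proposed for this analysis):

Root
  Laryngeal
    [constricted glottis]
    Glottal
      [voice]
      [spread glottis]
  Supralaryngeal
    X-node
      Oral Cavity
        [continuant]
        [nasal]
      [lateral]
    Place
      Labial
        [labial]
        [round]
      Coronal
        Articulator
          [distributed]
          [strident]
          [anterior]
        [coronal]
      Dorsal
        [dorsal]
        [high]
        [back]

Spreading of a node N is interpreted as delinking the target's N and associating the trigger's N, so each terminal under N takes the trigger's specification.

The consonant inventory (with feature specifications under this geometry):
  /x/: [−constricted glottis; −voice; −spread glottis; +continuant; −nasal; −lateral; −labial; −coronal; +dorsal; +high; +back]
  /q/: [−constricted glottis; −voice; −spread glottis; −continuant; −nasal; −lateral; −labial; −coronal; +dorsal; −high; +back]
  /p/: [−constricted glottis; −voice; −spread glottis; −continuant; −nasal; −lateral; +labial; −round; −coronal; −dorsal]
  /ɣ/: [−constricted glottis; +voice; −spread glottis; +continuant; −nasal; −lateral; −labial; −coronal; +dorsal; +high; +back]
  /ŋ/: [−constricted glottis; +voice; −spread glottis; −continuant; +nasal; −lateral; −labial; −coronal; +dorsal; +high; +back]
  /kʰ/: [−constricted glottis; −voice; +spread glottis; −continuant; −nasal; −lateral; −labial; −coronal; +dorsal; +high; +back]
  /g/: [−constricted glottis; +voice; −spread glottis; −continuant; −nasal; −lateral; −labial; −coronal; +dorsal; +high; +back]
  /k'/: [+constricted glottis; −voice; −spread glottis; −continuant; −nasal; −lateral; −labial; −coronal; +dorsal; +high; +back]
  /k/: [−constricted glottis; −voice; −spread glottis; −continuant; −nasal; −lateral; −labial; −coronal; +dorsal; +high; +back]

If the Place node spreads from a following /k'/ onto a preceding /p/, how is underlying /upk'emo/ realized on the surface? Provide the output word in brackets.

[ukk'emo]

The Place node dominates the terminals [labial], [round], [distributed], [strident], [anterior], [coronal], [dorsal], [high], [back].
The target acquires /k'/'s values for everything under Place — [−labial], [−coronal], [+dorsal], [+high], [+back] — while keeping its own [constricted glottis], [voice], [spread glottis], ….
This feature bundle is that of [k], so /upk'emo/ surfaces as [ukk'emo].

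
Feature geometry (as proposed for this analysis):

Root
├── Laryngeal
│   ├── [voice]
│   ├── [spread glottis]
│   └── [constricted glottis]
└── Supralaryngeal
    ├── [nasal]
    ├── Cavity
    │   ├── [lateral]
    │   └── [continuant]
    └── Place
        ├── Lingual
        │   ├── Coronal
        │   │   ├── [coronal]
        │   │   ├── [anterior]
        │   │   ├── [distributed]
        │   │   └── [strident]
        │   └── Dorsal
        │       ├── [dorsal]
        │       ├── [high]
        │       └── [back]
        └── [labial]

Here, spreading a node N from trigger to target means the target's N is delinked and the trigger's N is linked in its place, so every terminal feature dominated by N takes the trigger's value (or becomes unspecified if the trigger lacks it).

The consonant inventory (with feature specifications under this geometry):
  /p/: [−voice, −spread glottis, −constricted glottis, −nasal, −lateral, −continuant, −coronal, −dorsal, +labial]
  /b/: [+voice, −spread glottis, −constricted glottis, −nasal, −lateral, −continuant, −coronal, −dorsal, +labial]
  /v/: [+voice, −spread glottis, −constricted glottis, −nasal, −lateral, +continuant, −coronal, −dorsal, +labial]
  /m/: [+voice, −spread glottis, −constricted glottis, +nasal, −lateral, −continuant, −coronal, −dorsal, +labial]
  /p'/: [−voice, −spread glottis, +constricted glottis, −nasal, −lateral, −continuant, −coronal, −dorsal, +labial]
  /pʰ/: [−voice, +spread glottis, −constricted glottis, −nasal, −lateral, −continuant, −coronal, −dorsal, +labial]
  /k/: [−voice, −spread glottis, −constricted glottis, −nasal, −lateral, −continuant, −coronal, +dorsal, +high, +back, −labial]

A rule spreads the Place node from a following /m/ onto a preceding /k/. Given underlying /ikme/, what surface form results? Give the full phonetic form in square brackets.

Place immediately or transitively dominates [coronal], [anterior], [distributed], [strident], [dorsal], [high], [back], [labial].
The target acquires /m/'s values for everything under Place — [−coronal], [−dorsal], [+labial] — while keeping its own [voice], [spread glottis], [constricted glottis], ….
Among the inventory, only /p/ has exactly this specification, giving the surface form [ipme].

[ipme]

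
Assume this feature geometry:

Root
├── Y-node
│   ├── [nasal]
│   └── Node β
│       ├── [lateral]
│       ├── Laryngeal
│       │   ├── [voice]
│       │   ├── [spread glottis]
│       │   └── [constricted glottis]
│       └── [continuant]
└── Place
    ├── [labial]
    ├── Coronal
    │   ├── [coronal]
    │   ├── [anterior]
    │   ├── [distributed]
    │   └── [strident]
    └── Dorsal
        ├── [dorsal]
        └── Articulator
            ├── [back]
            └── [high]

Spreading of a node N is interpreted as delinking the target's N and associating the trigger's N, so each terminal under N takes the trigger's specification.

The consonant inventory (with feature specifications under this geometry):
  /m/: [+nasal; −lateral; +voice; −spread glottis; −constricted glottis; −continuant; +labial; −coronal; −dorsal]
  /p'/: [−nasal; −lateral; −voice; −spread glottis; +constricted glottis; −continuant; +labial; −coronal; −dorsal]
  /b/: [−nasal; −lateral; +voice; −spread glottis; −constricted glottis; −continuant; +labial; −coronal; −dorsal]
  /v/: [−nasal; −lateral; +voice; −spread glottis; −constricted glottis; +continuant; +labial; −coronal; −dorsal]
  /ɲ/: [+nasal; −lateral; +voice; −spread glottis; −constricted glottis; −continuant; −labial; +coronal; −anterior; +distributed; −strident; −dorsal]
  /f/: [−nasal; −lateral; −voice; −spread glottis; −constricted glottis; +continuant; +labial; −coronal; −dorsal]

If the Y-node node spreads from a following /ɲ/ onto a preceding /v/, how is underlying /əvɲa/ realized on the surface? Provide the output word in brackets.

[əmɲa]

Y-node immediately or transitively dominates [nasal], [lateral], [voice], [spread glottis], [constricted glottis], [continuant].
The target acquires /ɲ/'s values for everything under Y-node — [+nasal], [−lateral], [+voice], [−spread glottis], [−constricted glottis], [−continuant] — while keeping its own [labial], [coronal], [dorsal].
The resulting bundle matches /m/ in the inventory; substituting it for /v/ gives [əmɲa].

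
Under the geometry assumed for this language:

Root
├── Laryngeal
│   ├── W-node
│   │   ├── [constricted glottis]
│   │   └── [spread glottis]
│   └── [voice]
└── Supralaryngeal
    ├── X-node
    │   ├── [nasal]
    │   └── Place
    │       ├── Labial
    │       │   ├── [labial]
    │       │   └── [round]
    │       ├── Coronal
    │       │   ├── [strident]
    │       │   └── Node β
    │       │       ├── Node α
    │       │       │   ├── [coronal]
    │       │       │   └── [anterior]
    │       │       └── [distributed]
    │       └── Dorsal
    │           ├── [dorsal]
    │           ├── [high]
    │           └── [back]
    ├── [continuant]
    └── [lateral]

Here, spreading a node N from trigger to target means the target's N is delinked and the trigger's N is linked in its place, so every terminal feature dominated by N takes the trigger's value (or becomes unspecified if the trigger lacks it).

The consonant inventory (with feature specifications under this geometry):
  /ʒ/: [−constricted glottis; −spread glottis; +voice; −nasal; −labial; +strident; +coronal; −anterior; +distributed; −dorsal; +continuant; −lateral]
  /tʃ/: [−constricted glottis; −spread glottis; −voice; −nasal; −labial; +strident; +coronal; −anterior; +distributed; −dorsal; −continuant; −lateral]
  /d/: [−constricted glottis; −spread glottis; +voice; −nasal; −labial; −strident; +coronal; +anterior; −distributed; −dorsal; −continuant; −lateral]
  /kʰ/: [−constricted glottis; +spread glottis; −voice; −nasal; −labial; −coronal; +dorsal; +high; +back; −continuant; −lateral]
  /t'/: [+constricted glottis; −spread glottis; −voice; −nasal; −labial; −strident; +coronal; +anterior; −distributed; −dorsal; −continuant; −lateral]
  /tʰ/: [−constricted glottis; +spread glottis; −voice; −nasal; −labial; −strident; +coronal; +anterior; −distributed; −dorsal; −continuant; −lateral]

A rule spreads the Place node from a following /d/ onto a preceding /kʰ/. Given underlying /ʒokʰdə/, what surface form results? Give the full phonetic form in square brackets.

The Place node dominates the terminals [labial], [round], [strident], [coronal], [anterior], [distributed], [dorsal], [high], [back].
Spreading Place from /d/ onto /kʰ/ replaces those values with /d/'s: [−labial], [−strident], [+coronal], [+anterior], [−distributed], [−dorsal]. Features outside Place ([constricted glottis], [spread glottis], [voice], …) stay as in /kʰ/.
This feature bundle is that of [tʰ], so /ʒokʰdə/ surfaces as [ʒotʰdə].

[ʒotʰdə]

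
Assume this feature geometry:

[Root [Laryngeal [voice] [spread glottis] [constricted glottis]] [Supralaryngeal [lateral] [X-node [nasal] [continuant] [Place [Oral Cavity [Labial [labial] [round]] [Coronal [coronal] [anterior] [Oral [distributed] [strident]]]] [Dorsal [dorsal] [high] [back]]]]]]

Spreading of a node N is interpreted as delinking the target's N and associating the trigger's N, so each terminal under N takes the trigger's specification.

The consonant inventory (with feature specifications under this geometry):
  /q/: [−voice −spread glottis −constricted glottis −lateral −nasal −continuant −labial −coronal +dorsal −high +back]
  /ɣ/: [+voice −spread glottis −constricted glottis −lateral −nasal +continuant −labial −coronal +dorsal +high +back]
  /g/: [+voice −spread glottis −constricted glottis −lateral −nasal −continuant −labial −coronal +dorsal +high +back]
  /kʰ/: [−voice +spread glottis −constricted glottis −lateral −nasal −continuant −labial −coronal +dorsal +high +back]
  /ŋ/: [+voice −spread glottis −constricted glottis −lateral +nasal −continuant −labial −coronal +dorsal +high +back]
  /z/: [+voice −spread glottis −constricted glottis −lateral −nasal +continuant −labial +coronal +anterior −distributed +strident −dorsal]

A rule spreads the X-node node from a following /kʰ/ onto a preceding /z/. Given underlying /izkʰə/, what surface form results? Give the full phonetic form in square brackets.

The X-node node dominates the terminals [nasal], [continuant], [labial], [round], [coronal], [anterior], [distributed], [strident], [dorsal], [high], [back].
After delinking /z/'s X-node and linking /kʰ/'s, the affected terminals become [−nasal], [−continuant], [−labial], [−coronal], [+dorsal], [+high], [+back]; [voice], [spread glottis], [constricted glottis], … (outside X-node) are retained from /z/.
Among the inventory, only /g/ has exactly this specification, giving the surface form [igkʰə].

[igkʰə]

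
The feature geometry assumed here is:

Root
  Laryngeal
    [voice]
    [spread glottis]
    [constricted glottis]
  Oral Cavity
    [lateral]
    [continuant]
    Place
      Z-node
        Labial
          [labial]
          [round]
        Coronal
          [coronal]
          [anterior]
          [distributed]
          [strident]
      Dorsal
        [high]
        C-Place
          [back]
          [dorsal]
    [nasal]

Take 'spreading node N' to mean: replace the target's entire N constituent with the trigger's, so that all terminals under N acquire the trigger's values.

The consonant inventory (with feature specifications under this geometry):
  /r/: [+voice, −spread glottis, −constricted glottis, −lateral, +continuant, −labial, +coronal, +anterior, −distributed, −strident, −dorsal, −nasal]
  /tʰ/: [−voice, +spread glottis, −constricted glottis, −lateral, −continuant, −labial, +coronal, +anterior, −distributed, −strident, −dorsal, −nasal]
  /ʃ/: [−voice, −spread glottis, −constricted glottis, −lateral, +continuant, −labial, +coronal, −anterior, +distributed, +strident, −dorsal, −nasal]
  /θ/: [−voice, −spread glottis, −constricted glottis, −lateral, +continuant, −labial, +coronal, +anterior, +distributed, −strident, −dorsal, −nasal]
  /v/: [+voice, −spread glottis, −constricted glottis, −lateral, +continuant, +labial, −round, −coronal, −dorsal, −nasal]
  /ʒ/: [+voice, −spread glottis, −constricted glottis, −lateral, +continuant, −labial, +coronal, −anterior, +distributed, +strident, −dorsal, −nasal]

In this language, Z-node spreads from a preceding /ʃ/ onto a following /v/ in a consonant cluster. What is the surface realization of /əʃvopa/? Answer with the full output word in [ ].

Terminals under Z-node in this geometry: [labial], [round], [coronal], [anterior], [distributed], [strident].
After delinking /v/'s Z-node and linking /ʃ/'s, the affected terminals become [−labial], [+coronal], [−anterior], [+distributed], [+strident]; [voice], [spread glottis], [constricted glottis], … (outside Z-node) are retained from /v/.
This feature bundle is that of [ʒ], so /əʃvopa/ surfaces as [əʃʒopa].

[əʃʒopa]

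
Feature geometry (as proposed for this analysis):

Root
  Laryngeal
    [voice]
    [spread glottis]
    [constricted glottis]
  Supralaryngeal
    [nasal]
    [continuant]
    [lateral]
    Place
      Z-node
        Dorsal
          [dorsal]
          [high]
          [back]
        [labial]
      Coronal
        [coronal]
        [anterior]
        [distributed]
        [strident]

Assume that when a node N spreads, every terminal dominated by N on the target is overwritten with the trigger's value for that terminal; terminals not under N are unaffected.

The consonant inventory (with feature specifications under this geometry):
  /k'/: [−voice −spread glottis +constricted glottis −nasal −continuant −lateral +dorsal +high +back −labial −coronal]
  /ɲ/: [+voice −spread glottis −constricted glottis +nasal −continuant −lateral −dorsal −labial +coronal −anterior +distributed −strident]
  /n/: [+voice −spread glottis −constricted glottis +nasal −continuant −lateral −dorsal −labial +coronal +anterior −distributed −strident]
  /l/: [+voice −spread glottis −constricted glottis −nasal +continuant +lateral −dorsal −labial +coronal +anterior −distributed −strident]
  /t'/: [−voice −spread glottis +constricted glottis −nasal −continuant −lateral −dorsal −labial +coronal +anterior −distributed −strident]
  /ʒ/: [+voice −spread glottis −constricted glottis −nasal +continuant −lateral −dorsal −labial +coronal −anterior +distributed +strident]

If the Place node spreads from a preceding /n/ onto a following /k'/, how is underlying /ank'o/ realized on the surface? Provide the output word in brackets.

[ant'o]

Place immediately or transitively dominates [dorsal], [high], [back], [labial], [coronal], [anterior], [distributed], [strident].
Spreading Place from /n/ onto /k'/ replaces those values with /n/'s: [−dorsal], [−labial], [+coronal], [+anterior], [−distributed], [−strident]. Features outside Place ([voice], [spread glottis], [constricted glottis], …) stay as in /k'/.
Among the inventory, only /t'/ has exactly this specification, giving the surface form [ant'o].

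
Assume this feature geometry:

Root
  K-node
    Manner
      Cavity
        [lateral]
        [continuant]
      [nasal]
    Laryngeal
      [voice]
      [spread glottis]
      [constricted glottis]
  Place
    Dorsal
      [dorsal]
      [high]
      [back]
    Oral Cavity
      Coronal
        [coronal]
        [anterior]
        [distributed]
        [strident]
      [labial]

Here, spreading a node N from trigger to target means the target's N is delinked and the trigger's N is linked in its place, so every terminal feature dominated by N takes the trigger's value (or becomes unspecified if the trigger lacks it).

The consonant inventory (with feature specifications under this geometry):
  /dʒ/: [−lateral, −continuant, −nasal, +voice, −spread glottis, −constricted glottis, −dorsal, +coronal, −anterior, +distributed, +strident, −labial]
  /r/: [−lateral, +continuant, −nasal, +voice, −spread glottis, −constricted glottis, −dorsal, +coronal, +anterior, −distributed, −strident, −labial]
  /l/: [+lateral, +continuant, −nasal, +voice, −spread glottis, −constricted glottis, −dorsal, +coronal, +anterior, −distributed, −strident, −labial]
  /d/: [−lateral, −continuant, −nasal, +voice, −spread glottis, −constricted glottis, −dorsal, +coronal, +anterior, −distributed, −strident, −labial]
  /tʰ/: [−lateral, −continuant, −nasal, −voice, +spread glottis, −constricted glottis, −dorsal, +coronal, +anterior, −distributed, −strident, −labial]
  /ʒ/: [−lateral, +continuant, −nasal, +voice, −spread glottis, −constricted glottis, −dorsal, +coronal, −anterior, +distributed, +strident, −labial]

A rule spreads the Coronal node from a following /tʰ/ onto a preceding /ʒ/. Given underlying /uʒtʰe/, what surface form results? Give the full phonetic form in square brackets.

[urtʰe]

Terminals under Coronal in this geometry: [coronal], [anterior], [distributed], [strident].
After delinking /ʒ/'s Coronal and linking /tʰ/'s, the affected terminals become [+coronal], [+anterior], [−distributed], [−strident]; [lateral], [continuant], [nasal], … (outside Coronal) are retained from /ʒ/.
This feature bundle is that of [r], so /uʒtʰe/ surfaces as [urtʰe].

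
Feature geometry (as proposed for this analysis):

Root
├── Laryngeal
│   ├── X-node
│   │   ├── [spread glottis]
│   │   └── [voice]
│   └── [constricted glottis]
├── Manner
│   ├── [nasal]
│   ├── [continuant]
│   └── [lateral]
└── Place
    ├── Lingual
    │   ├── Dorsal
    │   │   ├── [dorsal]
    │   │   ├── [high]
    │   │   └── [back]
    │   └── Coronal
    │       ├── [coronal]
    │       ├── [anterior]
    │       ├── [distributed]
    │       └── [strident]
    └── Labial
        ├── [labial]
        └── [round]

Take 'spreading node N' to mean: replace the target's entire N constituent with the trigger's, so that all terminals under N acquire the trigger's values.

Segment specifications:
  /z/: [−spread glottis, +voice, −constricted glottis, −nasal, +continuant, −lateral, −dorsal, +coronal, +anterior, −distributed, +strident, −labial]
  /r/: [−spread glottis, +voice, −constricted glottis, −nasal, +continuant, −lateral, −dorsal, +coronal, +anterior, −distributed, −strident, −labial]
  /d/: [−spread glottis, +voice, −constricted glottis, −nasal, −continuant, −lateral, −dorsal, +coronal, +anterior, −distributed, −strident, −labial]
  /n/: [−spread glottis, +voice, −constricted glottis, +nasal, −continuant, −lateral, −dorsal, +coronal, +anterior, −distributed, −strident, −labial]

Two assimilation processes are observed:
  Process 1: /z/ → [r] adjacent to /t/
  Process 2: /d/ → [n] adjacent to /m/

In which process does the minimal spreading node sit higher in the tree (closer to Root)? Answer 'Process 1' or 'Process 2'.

Process 1: the feature that changes is [strident]; the minimal node is [strident] (depth 4).
Process 2 alters [nasal]; the lowest dominating node is [nasal] (depth 2 from Root).
Depth 2 < depth 4; Process 2 involves the structurally higher constituent [nasal].

Process 2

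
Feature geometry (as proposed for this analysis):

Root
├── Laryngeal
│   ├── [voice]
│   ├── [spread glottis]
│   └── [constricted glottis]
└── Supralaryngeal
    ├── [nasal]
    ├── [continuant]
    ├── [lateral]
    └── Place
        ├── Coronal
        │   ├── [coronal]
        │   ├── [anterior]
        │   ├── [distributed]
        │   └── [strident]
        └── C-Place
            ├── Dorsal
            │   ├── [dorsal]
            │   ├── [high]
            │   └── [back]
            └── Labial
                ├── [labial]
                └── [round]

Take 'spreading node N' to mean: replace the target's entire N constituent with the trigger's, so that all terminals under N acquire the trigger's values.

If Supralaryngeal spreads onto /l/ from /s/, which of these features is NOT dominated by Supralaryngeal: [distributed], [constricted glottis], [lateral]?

[constricted glottis]

The terminals dominated by Supralaryngeal are [nasal], [continuant], [lateral], [coronal], [anterior], [distributed], [strident], [dorsal], [high], [back], [labial], [round].
[distributed], [lateral] all lie under Supralaryngeal, so they are overwritten when Supralaryngeal spreads.
[constricted glottis] is not within the Supralaryngeal subtree (it hangs from Laryngeal), so /l/'s [constricted glottis] value survives.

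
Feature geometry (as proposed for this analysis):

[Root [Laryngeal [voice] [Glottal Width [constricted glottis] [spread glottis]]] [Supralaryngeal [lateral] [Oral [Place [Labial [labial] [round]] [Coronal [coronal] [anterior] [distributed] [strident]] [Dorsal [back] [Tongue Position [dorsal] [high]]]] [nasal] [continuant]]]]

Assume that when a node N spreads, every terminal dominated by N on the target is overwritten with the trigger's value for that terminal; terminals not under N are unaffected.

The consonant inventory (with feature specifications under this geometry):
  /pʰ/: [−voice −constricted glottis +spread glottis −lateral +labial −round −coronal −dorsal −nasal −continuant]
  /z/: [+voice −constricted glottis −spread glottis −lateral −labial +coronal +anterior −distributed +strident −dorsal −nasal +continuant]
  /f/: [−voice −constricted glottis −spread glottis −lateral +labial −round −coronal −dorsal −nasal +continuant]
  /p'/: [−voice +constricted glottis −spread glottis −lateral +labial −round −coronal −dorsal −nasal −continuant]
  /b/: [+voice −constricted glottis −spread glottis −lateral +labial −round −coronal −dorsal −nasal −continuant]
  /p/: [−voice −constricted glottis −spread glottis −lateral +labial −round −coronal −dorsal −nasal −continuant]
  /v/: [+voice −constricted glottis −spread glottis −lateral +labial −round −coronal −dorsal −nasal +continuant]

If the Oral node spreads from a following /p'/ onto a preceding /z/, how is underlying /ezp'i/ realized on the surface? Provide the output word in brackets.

[ebp'i]

Terminals under Oral in this geometry: [labial], [round], [coronal], [anterior], [distributed], [strident], [back], [dorsal], [high], [nasal], [continuant].
Spreading Oral from /p'/ onto /z/ replaces those values with /p'/'s: [+labial], [−round], [−coronal], [−dorsal], [−nasal], [−continuant]. Features outside Oral ([voice], [constricted glottis], [spread glottis], …) stay as in /z/.
The resulting bundle matches /b/ in the inventory; substituting it for /z/ gives [ebp'i].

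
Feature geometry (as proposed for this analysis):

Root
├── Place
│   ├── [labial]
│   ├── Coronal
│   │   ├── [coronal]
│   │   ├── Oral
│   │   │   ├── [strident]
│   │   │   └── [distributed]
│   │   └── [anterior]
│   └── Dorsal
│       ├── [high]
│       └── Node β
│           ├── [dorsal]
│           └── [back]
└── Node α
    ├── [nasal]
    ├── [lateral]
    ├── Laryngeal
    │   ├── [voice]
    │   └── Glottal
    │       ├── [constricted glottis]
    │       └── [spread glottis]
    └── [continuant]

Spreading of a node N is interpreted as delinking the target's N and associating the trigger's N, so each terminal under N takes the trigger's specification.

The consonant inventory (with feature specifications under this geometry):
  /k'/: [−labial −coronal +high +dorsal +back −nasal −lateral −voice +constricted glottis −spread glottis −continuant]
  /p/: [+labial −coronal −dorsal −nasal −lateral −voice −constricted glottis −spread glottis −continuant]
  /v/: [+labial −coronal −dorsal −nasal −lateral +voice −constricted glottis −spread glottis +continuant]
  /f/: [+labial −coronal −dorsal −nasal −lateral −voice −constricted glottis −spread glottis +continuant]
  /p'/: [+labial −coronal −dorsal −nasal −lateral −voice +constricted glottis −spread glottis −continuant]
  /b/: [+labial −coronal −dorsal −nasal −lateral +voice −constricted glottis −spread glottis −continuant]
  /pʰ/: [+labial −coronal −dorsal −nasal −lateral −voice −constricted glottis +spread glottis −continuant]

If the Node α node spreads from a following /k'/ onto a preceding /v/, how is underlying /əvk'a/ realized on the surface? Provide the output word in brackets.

The Node α node dominates the terminals [nasal], [lateral], [voice], [constricted glottis], [spread glottis], [continuant].
The target acquires /k'/'s values for everything under Node α — [−nasal], [−lateral], [−voice], [+constricted glottis], [−spread glottis], [−continuant] — while keeping its own [labial], [coronal], [dorsal].
Among the inventory, only /p'/ has exactly this specification, giving the surface form [əp'k'a].

[əp'k'a]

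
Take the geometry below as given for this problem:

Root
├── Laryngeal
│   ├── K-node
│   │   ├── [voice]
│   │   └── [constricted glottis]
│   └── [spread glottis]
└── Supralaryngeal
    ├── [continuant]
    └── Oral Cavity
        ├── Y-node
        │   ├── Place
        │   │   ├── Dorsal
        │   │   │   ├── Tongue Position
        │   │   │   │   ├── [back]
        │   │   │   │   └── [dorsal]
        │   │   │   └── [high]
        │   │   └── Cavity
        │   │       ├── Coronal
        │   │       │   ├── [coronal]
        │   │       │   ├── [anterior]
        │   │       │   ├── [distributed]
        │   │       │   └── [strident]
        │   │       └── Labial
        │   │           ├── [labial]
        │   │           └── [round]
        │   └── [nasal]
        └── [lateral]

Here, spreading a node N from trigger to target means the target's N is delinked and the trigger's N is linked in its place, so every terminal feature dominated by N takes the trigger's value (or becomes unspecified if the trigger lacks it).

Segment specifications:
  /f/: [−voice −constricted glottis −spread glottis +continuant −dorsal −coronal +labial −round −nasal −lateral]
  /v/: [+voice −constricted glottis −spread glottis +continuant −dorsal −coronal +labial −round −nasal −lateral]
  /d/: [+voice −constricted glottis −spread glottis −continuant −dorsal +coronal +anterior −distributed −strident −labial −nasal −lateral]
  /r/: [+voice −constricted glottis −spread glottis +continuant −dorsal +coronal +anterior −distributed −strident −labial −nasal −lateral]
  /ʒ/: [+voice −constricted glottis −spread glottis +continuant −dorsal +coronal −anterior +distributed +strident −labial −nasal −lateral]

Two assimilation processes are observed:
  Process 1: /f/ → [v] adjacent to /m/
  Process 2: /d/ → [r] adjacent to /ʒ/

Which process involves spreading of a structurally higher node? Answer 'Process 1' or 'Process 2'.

Process 1: the feature that changes is [voice]; the minimal node is [voice] (depth 3).
Process 2 alters [continuant]; the lowest dominating node is [continuant] (depth 2 from Root).
[continuant] is closer to Root than [voice], so Process 2 spreads the higher node.

Process 2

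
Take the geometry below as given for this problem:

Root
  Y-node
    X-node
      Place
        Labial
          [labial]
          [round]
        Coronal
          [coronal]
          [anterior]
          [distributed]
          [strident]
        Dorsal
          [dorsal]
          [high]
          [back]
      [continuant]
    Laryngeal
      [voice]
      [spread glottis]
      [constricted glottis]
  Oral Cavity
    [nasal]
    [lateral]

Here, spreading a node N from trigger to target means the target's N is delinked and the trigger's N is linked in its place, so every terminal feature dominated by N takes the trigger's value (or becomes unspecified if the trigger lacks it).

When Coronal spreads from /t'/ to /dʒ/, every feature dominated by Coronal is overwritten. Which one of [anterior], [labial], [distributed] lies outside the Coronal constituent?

Coronal dominates exactly [coronal], [anterior], [distributed], [strident].
Of the listed options, [anterior], [distributed] are among these and would be overwritten by spreading Coronal.
[labial] is not within the Coronal subtree (it hangs from Labial), so /dʒ/'s [labial] value survives.

[labial]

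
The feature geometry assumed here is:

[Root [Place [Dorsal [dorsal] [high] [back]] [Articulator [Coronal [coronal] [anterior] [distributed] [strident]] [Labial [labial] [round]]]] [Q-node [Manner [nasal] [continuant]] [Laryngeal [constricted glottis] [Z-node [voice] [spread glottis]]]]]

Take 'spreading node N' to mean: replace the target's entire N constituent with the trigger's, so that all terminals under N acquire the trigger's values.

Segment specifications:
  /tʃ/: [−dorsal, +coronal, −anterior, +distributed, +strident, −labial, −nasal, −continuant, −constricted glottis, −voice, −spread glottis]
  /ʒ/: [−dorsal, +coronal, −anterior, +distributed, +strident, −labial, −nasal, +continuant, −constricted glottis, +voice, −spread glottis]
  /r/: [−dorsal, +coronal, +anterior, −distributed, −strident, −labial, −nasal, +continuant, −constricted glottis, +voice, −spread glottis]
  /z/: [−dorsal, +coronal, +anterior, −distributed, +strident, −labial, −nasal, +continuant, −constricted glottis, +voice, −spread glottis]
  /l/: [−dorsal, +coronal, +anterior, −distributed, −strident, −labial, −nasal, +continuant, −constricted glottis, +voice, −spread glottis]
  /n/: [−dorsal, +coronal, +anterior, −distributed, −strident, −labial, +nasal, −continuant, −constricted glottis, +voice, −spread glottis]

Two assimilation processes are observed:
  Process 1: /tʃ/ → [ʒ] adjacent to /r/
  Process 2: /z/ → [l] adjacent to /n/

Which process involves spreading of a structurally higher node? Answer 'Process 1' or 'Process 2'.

Process 1: the features that change are [voice], [continuant]; the minimal node is Q-node (depth 1).
In Process 2, [strident] changes, so the minimal spreading node is [strident] at depth 4.
Q-node is closer to Root than [strident], so Process 1 spreads the higher node.

Process 1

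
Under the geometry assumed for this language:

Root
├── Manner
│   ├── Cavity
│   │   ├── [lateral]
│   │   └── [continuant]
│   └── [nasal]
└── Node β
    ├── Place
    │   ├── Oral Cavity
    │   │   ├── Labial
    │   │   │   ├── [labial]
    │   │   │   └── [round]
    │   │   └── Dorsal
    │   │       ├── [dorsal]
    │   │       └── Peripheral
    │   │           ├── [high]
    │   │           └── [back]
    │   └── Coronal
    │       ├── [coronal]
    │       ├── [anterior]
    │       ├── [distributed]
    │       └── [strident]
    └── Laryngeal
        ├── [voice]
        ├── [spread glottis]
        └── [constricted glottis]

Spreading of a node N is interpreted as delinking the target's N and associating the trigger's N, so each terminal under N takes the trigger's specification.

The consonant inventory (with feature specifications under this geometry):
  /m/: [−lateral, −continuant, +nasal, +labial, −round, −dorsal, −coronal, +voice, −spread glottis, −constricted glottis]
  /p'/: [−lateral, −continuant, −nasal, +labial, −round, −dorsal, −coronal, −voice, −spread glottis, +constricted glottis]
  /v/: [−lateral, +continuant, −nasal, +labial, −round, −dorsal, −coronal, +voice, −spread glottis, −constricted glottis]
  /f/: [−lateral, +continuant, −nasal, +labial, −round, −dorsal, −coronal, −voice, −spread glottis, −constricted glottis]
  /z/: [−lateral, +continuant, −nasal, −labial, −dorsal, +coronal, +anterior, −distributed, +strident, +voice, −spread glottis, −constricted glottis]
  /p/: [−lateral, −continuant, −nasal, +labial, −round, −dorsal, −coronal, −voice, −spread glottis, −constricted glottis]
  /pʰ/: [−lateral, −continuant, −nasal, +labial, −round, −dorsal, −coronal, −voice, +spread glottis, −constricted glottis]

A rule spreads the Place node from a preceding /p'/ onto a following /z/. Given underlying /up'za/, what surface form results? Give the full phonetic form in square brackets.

[up'va]

The Place node dominates the terminals [labial], [round], [dorsal], [high], [back], [coronal], [anterior], [distributed], [strident].
After delinking /z/'s Place and linking /p'/'s, the affected terminals become [+labial], [−round], [−dorsal], [−coronal]; [lateral], [continuant], [nasal], … (outside Place) are retained from /z/.
This feature bundle is that of [v], so /up'za/ surfaces as [up'va].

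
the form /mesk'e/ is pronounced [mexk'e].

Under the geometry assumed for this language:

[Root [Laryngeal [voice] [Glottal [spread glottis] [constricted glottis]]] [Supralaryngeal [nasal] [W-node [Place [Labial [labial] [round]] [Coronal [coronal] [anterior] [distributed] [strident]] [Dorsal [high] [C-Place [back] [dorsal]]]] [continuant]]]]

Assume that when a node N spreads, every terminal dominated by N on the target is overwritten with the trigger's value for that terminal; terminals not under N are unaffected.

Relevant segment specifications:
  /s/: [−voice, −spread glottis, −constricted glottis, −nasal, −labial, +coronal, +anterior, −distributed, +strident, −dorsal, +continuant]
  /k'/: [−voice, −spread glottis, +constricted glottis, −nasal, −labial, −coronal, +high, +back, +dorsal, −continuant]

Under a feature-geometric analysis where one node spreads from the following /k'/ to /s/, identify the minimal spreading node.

Place

Comparing /s/ with its surface form [x], the features that change are [coronal], [anterior], [distributed], [strident], [dorsal], [high], [back].
These terminals are all dominated by Place, and no proper subconstituent of Place covers them all; Place is their lowest common ancestor.
Spreading Place from /k'/ overwrites each of those terminals with /k'/'s values, yielding exactly [x].
Had W-node or a higher node spread, [continuant] would have taken /k'/'s value; it stays as in /s/, confirming the spreading constituent is exactly Place.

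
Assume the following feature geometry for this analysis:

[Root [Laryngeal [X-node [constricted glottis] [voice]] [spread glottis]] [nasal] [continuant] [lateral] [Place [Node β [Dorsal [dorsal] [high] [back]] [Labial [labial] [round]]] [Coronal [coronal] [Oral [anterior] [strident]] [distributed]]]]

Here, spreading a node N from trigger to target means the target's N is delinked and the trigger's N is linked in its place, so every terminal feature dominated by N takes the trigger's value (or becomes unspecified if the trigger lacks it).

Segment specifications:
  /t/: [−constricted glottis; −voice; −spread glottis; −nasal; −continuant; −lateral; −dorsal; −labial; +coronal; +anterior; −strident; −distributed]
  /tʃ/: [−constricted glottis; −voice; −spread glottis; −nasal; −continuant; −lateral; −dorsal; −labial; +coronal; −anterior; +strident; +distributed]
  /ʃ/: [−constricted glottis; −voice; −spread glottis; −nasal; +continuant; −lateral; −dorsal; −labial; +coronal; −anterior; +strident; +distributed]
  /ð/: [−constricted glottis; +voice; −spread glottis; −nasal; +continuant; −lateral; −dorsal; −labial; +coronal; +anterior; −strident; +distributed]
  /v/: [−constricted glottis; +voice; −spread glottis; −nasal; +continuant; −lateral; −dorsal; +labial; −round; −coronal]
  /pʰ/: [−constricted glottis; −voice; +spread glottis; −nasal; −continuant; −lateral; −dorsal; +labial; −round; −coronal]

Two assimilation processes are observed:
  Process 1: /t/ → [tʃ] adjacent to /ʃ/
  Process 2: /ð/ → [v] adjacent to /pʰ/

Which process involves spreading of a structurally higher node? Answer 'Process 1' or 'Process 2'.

Process 2

Process 1 alters [anterior], [distributed], [strident]; the lowest common ancestor is Coronal (depth 2 from Root).
Process 2 alters [labial], [round], [coronal], [anterior], [distributed], [strident]; the lowest common ancestor is Place (depth 1 from Root).
Place is closer to Root than Coronal, so Process 2 spreads the higher node.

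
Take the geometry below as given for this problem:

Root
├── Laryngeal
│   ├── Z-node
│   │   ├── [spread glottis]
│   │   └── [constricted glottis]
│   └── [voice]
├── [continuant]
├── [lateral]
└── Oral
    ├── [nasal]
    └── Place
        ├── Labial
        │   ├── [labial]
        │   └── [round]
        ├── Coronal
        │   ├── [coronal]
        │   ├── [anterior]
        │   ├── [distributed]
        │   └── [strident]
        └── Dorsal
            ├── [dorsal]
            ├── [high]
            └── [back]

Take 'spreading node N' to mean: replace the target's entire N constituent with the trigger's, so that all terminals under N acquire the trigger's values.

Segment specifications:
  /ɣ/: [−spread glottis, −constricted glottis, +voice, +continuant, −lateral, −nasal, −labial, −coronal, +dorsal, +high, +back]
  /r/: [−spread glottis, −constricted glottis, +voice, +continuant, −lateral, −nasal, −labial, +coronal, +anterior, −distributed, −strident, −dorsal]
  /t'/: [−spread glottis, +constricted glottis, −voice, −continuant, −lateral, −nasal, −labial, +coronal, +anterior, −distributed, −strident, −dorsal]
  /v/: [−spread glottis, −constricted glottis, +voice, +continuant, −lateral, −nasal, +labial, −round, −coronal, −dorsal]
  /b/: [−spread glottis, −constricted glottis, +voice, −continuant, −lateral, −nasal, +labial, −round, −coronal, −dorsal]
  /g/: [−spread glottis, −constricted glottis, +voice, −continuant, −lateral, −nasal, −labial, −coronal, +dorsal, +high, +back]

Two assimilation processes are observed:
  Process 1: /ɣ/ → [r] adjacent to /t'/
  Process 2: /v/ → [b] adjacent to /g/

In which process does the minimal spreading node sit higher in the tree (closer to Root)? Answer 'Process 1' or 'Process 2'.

Process 2

In Process 1, [coronal], [anterior], [distributed], [strident], [dorsal], [high], [back] change, so the minimal spreading node is Place at depth 2.
Process 2 alters [continuant]; the lowest dominating node is [continuant] (depth 1 from Root).
[continuant] (depth 1) sits above Place (depth 2), making Process 2 the one with the higher spreading node.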